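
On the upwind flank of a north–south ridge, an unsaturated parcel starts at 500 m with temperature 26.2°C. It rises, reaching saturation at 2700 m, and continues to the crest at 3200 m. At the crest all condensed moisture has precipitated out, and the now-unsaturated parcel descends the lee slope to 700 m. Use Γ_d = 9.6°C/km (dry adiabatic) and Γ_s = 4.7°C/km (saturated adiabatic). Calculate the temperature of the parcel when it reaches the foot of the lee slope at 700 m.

26.73°C

500 → 2700 m (dry, 9.6°C/km): ΔT = -9.6 × 2.2 = -21.12°C → T = 5.08°C
2700 → 3200 m (saturated, 4.7°C/km): ΔT = -4.7 × 0.5 = -2.35°C → T = 2.73°C
3200 → 700 m (dry descent, 9.6°C/km): ΔT = +9.6 × 2.5 = +24°C → T = 26.73°C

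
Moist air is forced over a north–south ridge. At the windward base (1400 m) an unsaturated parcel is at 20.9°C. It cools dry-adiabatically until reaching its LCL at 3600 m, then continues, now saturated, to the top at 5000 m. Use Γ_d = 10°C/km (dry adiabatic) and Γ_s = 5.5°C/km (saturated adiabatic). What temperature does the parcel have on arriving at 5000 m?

-8.8°C

1400–3600 m, dry: Δz = 2.2 km ⇒ ΔT = -22°C; T = -1.1°C
3600–5000 m, saturated: Δz = 1.4 km ⇒ ΔT = -7.7°C; T = -8.8°C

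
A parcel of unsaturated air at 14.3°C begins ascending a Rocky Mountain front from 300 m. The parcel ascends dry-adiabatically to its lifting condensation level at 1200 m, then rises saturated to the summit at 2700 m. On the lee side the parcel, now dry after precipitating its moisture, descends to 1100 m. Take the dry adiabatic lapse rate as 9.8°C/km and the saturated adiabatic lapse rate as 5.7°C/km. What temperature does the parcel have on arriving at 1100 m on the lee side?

300–1200 m, dry: Δz = 0.9 km ⇒ ΔT = -8.82°C; T = 5.48°C
1200–2700 m, saturated: Δz = 1.5 km ⇒ ΔT = -8.55°C; T = -3.07°C
2700–1100 m, dry descent: Δz = 1.6 km ⇒ ΔT = +15.68°C; T = 12.61°C

12.61°C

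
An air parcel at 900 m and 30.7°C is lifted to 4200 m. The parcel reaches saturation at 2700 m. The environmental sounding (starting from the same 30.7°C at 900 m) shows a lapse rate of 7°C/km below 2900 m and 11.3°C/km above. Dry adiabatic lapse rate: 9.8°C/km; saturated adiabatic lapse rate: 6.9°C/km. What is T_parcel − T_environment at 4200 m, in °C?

+0.7°C (parcel warmer than environment)

Parcel:
  From 900 m to 2700 m (dry): cools by 9.8 × 1.8 = 17.64°C, giving 13.06°C.
  From 2700 m to 4200 m (saturated): cools by 6.9 × 1.5 = 10.35°C, giving 2.71°C.
Environment:
  From 900 m to 2900 m (environment, lower layer): cools by 7 × 2 = 14°C, giving 16.7°C.
  From 2900 m to 4200 m (environment, upper layer): cools by 11.3 × 1.3 = 14.69°C, giving 2.01°C.
T_parcel − T_env = 2.71 − 2.01 = +0.7°C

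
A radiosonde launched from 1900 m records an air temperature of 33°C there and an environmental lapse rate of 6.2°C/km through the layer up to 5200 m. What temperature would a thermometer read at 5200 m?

12.54°C

Environmental to 5200 m: -6.2 × 3.3 km = -20.46°C, so T = 12.54°C.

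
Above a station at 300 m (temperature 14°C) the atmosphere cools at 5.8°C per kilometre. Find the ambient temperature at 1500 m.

7.04°C

300 → 1500 m (environmental, 5.8°C/km): ΔT = -5.8 × 1.2 = -6.96°C → T = 7.04°C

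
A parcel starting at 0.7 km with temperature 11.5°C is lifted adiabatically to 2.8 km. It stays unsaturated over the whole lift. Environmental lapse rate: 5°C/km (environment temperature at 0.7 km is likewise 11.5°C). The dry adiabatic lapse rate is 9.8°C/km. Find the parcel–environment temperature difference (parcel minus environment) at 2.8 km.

Parcel:
  700 → 2800 m (dry, 9.8°C/km): ΔT = -9.8 × 2.1 = -20.58°C → T = -9.08°C
Environment:
  700 → 2800 m (environment, 5°C/km): ΔT = -5 × 2.1 = -10.5°C → T = 1°C
T_parcel − T_env = -9.08 − 1 = -10.08°C

-10.08°C (parcel cooler than environment)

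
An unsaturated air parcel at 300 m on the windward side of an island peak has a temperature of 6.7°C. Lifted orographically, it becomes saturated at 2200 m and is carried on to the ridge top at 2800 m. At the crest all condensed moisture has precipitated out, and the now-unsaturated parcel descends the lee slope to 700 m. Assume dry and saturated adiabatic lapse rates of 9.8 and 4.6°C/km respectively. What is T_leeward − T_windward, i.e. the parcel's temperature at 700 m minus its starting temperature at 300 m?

Dry to 2200 m: -9.8 × 1.9 km = -18.62°C, so T = -11.92°C.
Saturated to 2800 m: -4.6 × 0.6 km = -2.76°C, so T = -14.68°C.
Dry descent to 700 m: +9.8 × 2.1 km = +20.58°C, so T = 5.9°C.
Net change vs windward start: 5.9 − 6.7 = -0.8°C

-0.8°C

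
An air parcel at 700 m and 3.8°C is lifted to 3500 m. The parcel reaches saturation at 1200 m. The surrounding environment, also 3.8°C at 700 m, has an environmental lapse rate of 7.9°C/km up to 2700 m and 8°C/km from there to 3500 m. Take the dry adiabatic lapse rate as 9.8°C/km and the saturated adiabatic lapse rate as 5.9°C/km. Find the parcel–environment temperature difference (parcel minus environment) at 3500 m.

Parcel:
  From 700 m to 1200 m (dry): cools by 9.8 × 0.5 = 4.9°C, giving -1.1°C.
  From 1200 m to 3500 m (saturated): cools by 5.9 × 2.3 = 13.57°C, giving -14.67°C.
Environment:
  From 700 m to 2700 m (environment, lower layer): cools by 7.9 × 2 = 15.8°C, giving -12°C.
  From 2700 m to 3500 m (environment, upper layer): cools by 8 × 0.8 = 6.4°C, giving -18.4°C.
T_parcel − T_env = -14.67 − (-18.4) = +3.73°C

+3.73°C (parcel warmer than environment)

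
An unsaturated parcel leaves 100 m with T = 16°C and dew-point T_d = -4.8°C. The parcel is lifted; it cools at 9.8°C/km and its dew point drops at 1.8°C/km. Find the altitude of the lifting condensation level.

T and T_d converge at 9.8 − 1.8 = 8°C per km
Height above start = (16 − (-4.8)) / 8 = 2.6 km
LCL altitude = 100 m + 2600 m = 2700 m

2700 m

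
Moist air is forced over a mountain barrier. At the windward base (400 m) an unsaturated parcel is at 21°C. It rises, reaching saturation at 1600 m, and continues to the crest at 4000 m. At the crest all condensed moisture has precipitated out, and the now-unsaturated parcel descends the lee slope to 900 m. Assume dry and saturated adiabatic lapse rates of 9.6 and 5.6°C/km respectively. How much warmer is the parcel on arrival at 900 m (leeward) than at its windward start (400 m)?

From 400 m to 1600 m (dry): cools by 9.6 × 1.2 = 11.52°C, giving 9.48°C.
From 1600 m to 4000 m (saturated): cools by 5.6 × 2.4 = 13.44°C, giving -3.96°C.
From 4000 m to 900 m (dry descent): warms by 9.6 × 3.1 = 29.76°C, giving 25.8°C.
Net change vs windward start: 25.8 − 21 = +4.8°C

+4.8°C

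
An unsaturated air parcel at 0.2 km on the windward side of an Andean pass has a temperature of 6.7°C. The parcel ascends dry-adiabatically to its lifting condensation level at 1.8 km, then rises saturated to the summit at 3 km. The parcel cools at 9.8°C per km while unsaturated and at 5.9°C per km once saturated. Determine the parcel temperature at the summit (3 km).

-16.06°C

200–1800 m, dry: Δz = 1.6 km ⇒ ΔT = -15.68°C; T = -8.98°C
1800–3000 m, saturated: Δz = 1.2 km ⇒ ΔT = -7.08°C; T = -16.06°C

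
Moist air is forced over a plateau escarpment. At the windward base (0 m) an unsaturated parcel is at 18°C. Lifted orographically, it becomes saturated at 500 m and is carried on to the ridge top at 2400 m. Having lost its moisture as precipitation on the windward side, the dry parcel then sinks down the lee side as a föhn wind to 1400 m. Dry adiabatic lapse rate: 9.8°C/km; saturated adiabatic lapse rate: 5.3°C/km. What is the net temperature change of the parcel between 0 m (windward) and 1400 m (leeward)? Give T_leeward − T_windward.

0–500 m, dry: Δz = 0.5 km ⇒ ΔT = -4.9°C; T = 13.1°C
500–2400 m, saturated: Δz = 1.9 km ⇒ ΔT = -10.07°C; T = 3.03°C
2400–1400 m, dry descent: Δz = 1 km ⇒ ΔT = +9.8°C; T = 12.83°C
Net change vs windward start: 12.83 − 18 = -5.17°C

-5.17°C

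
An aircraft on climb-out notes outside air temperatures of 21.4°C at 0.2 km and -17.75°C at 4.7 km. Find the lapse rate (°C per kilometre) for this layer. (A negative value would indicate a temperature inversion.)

Γ = −ΔT/Δz = (21.4 − (-17.75)) / (4700 − 200) m
  = 39.15°C / 4.5 km = 8.7°C/km

8.7°C/km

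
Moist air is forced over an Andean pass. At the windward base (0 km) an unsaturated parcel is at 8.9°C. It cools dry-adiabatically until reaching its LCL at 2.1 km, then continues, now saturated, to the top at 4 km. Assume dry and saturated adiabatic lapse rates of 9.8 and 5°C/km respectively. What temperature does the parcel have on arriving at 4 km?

-21.18°C

Dry to 2100 m: -9.8 × 2.1 km = -20.58°C, so T = -11.68°C.
Saturated to 4000 m: -5 × 1.9 km = -9.5°C, so T = -21.18°C.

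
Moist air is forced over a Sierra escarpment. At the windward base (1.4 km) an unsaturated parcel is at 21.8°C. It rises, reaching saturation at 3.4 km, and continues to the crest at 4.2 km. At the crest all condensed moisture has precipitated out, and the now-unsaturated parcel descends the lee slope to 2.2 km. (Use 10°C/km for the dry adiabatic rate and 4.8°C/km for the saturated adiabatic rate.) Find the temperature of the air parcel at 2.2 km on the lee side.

1400 → 3400 m (dry, 10°C/km): ΔT = -10 × 2 = -20°C → T = 1.8°C
3400 → 4200 m (saturated, 4.8°C/km): ΔT = -4.8 × 0.8 = -3.84°C → T = -2.04°C
4200 → 2200 m (dry descent, 10°C/km): ΔT = +10 × 2 = +20°C → T = 17.96°C

17.96°C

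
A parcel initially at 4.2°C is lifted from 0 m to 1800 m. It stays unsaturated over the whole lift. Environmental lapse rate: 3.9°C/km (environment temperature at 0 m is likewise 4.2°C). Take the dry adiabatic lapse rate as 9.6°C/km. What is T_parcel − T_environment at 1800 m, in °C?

Parcel:
  0 → 1800 m (dry, 9.6°C/km): ΔT = -9.6 × 1.8 = -17.28°C → T = -13.08°C
Environment:
  0 → 1800 m (environment, 3.9°C/km): ΔT = -3.9 × 1.8 = -7.02°C → T = -2.82°C
T_parcel − T_env = -13.08 − (-2.82) = -10.26°C

-10.26°C (parcel cooler than environment)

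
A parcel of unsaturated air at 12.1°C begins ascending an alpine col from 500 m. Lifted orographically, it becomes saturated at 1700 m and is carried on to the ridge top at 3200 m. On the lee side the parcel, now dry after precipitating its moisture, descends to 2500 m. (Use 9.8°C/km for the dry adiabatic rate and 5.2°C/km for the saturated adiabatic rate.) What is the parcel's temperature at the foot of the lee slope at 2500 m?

-0.6°C

From 500 m to 1700 m (dry): cools by 9.8 × 1.2 = 11.76°C, giving 0.34°C.
From 1700 m to 3200 m (saturated): cools by 5.2 × 1.5 = 7.8°C, giving -7.46°C.
From 3200 m to 2500 m (dry descent): warms by 9.8 × 0.7 = 6.86°C, giving -0.6°C.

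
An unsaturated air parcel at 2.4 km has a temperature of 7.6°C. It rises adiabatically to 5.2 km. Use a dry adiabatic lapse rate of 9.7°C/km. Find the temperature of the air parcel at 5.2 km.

-19.56°C

2400 → 5200 m (dry adiabatic, 9.7°C/km): ΔT = -9.7 × 2.8 = -27.16°C → T = -19.56°C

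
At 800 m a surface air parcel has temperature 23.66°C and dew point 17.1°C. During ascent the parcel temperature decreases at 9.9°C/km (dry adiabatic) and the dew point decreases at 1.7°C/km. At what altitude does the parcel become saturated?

T and T_d converge at 9.9 − 1.7 = 8.2°C per km
Height above start = (23.66 − 17.1) / 8.2 = 0.8 km
LCL altitude = 800 m + 800 m = 1600 m

1600 m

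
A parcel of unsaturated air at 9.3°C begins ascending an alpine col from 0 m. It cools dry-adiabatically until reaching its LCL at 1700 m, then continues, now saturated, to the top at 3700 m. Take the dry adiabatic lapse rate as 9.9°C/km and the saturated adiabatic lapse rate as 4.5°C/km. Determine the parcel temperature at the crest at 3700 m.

From 0 m to 1700 m (dry): cools by 9.9 × 1.7 = 16.83°C, giving -7.53°C.
From 1700 m to 3700 m (saturated): cools by 4.5 × 2 = 9°C, giving -16.53°C.

-16.53°C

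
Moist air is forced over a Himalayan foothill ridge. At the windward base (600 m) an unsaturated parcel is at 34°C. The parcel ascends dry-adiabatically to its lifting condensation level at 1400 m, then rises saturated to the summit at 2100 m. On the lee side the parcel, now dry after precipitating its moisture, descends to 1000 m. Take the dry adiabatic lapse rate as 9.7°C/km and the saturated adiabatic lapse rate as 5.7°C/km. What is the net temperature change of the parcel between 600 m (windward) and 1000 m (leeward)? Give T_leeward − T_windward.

-1.08°C

600 → 1400 m (dry, 9.7°C/km): ΔT = -9.7 × 0.8 = -7.76°C → T = 26.24°C
1400 → 2100 m (saturated, 5.7°C/km): ΔT = -5.7 × 0.7 = -3.99°C → T = 22.25°C
2100 → 1000 m (dry descent, 9.7°C/km): ΔT = +9.7 × 1.1 = +10.67°C → T = 32.92°C
Net change vs windward start: 32.92 − 34 = -1.08°C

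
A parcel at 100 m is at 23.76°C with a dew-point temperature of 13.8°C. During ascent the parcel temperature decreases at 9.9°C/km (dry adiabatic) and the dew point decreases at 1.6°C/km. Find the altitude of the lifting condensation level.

1300 m

T and T_d converge at 9.9 − 1.6 = 8.3°C per km
Height above start = (23.76 − 13.8) / 8.3 = 1.2 km
LCL altitude = 100 m + 1200 m = 1300 m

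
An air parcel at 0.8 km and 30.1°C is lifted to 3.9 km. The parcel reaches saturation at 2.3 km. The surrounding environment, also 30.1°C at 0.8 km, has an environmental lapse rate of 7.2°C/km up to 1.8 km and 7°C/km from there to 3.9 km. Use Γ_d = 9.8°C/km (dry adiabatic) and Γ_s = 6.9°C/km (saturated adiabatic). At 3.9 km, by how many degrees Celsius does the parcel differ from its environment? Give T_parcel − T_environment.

-3.84°C (parcel cooler than environment)

Parcel:
  Dry to 2300 m: -9.8 × 1.5 km = -14.7°C, so T = 15.4°C.
  Saturated to 3900 m: -6.9 × 1.6 km = -11.04°C, so T = 4.36°C.
Environment:
  Environment, lower layer to 1800 m: -7.2 × 1 km = -7.2°C, so T = 22.9°C.
  Environment, upper layer to 3900 m: -7 × 2.1 km = -14.7°C, so T = 8.2°C.
T_parcel − T_env = 4.36 − 8.2 = -3.84°C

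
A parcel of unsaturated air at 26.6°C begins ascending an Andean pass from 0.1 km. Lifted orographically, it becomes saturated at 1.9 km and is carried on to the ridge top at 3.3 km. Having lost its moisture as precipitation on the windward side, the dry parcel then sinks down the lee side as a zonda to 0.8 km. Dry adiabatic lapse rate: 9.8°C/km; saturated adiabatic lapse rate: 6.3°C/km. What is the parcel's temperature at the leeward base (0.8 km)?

From 100 m to 1900 m (dry): cools by 9.8 × 1.8 = 17.64°C, giving 8.96°C.
From 1900 m to 3300 m (saturated): cools by 6.3 × 1.4 = 8.82°C, giving 0.14°C.
From 3300 m to 800 m (dry descent): warms by 9.8 × 2.5 = 24.5°C, giving 24.64°C.

24.64°C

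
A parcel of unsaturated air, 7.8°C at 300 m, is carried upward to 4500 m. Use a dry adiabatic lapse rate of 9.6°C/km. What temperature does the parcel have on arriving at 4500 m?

-32.52°C

Dry adiabatic to 4500 m: -9.6 × 4.2 km = -40.32°C, so T = -32.52°C.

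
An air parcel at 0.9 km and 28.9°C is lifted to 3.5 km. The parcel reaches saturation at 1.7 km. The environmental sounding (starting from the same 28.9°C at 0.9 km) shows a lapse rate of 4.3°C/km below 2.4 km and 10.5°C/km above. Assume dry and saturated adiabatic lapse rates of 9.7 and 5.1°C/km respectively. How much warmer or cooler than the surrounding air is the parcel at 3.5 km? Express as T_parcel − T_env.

+1.06°C (parcel warmer than environment)

Parcel:
  From 900 m to 1700 m (dry): cools by 9.7 × 0.8 = 7.76°C, giving 21.14°C.
  From 1700 m to 3500 m (saturated): cools by 5.1 × 1.8 = 9.18°C, giving 11.96°C.
Environment:
  From 900 m to 2400 m (environment, lower layer): cools by 4.3 × 1.5 = 6.45°C, giving 22.45°C.
  From 2400 m to 3500 m (environment, upper layer): cools by 10.5 × 1.1 = 11.55°C, giving 10.9°C.
T_parcel − T_env = 11.96 − 10.9 = +1.06°C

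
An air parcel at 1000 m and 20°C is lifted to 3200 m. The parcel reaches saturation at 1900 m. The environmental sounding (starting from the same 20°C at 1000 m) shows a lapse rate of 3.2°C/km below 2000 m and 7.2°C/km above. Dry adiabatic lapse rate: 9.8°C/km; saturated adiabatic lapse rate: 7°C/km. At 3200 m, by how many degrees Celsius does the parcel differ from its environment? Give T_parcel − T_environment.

-6.08°C (parcel cooler than environment)

Parcel:
  1000 → 1900 m (dry, 9.8°C/km): ΔT = -9.8 × 0.9 = -8.82°C → T = 11.18°C
  1900 → 3200 m (saturated, 7°C/km): ΔT = -7 × 1.3 = -9.1°C → T = 2.08°C
Environment:
  1000 → 2000 m (environment, lower layer, 3.2°C/km): ΔT = -3.2 × 1 = -3.2°C → T = 16.8°C
  2000 → 3200 m (environment, upper layer, 7.2°C/km): ΔT = -7.2 × 1.2 = -8.64°C → T = 8.16°C
T_parcel − T_env = 2.08 − 8.16 = -6.08°C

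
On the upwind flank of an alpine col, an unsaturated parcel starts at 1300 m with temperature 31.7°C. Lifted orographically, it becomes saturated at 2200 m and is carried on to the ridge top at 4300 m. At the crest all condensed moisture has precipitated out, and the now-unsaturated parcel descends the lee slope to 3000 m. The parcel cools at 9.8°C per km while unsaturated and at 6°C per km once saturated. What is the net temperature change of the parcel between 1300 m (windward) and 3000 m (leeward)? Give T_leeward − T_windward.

-8.68°C

Dry to 2200 m: -9.8 × 0.9 km = -8.82°C, so T = 22.88°C.
Saturated to 4300 m: -6 × 2.1 km = -12.6°C, so T = 10.28°C.
Dry descent to 3000 m: +9.8 × 1.3 km = +12.74°C, so T = 23.02°C.
Net change vs windward start: 23.02 − 31.7 = -8.68°C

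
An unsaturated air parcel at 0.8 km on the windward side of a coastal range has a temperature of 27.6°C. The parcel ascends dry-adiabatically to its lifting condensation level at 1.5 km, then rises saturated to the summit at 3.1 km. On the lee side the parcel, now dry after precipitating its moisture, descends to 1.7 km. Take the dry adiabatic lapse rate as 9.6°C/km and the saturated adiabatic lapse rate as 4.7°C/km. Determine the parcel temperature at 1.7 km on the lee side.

26.8°C

800 → 1500 m (dry, 9.6°C/km): ΔT = -9.6 × 0.7 = -6.72°C → T = 20.88°C
1500 → 3100 m (saturated, 4.7°C/km): ΔT = -4.7 × 1.6 = -7.52°C → T = 13.36°C
3100 → 1700 m (dry descent, 9.6°C/km): ΔT = +9.6 × 1.4 = +13.44°C → T = 26.8°C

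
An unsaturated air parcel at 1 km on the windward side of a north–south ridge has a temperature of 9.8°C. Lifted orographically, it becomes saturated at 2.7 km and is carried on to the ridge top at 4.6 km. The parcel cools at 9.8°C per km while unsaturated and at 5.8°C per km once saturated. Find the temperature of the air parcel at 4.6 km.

-17.88°C

Dry to 2700 m: -9.8 × 1.7 km = -16.66°C, so T = -6.86°C.
Saturated to 4600 m: -5.8 × 1.9 km = -11.02°C, so T = -17.88°C.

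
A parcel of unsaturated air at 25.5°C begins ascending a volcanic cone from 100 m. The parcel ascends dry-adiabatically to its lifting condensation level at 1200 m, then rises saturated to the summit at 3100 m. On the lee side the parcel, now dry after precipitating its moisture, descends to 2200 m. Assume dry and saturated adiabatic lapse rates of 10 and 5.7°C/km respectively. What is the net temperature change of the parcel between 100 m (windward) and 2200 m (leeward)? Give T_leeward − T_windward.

100–1200 m, dry: Δz = 1.1 km ⇒ ΔT = -11°C; T = 14.5°C
1200–3100 m, saturated: Δz = 1.9 km ⇒ ΔT = -10.83°C; T = 3.67°C
3100–2200 m, dry descent: Δz = 0.9 km ⇒ ΔT = +9°C; T = 12.67°C
Net change vs windward start: 12.67 − 25.5 = -12.83°C

-12.83°C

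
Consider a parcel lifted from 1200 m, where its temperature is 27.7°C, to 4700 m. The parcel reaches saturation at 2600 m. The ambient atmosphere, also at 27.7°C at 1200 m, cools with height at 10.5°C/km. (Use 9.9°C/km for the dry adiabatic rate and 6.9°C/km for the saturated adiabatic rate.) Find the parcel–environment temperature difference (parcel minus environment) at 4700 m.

+8.4°C (parcel warmer than environment)

Parcel:
  From 1200 m to 2600 m (dry): cools by 9.9 × 1.4 = 13.86°C, giving 13.84°C.
  From 2600 m to 4700 m (saturated): cools by 6.9 × 2.1 = 14.49°C, giving -0.65°C.
Environment:
  From 1200 m to 4700 m (environment): cools by 10.5 × 3.5 = 36.75°C, giving -9.05°C.
T_parcel − T_env = -0.65 − (-9.05) = +8.4°C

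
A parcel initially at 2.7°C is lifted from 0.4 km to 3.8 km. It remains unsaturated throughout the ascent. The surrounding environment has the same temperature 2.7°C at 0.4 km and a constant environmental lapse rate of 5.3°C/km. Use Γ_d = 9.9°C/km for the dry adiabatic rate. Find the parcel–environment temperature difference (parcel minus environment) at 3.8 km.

Parcel:
  Dry to 3800 m: -9.9 × 3.4 km = -33.66°C, so T = -30.96°C.
Environment:
  Environment to 3800 m: -5.3 × 3.4 km = -18.02°C, so T = -15.32°C.
T_parcel − T_env = -30.96 − (-15.32) = -15.64°C

-15.64°C (parcel cooler than environment)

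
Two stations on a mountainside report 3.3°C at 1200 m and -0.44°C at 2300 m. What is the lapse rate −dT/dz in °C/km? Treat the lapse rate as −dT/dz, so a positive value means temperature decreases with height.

3.4°C/km

Γ = −ΔT/Δz = (3.3 − (-0.44)) / (2300 − 1200) m
  = 3.74°C / 1.1 km = 3.4°C/km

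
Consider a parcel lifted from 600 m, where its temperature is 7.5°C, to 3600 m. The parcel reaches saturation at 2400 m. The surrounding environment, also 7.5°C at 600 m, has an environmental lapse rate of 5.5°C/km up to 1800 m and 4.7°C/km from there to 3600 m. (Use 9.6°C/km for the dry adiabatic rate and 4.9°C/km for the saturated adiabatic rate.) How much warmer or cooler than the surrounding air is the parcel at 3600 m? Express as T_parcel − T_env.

-8.1°C (parcel cooler than environment)

Parcel:
  600–2400 m, dry: Δz = 1.8 km ⇒ ΔT = -17.28°C; T = -9.78°C
  2400–3600 m, saturated: Δz = 1.2 km ⇒ ΔT = -5.88°C; T = -15.66°C
Environment:
  600–1800 m, environment, lower layer: Δz = 1.2 km ⇒ ΔT = -6.6°C; T = 0.9°C
  1800–3600 m, environment, upper layer: Δz = 1.8 km ⇒ ΔT = -8.46°C; T = -7.56°C
T_parcel − T_env = -15.66 − (-7.56) = -8.1°C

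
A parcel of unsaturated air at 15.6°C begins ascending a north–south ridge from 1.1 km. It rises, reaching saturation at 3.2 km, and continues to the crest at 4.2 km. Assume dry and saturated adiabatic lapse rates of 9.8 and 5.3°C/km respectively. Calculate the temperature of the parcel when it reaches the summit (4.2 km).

-10.28°C

From 1100 m to 3200 m (dry): cools by 9.8 × 2.1 = 20.58°C, giving -4.98°C.
From 3200 m to 4200 m (saturated): cools by 5.3 × 1 = 5.3°C, giving -10.28°C.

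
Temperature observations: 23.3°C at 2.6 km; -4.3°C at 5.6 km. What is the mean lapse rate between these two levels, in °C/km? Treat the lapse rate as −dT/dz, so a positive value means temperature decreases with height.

9.2°C/km

Γ = −ΔT/Δz = (23.3 − (-4.3)) / (5600 − 2600) m
  = 27.6°C / 3 km = 9.2°C/km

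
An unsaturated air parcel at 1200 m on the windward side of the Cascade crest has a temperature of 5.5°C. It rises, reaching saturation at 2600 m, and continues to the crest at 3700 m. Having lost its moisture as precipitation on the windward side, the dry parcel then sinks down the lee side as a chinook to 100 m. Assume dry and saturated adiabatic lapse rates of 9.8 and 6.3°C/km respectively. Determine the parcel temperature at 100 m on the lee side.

20.13°C

1200–2600 m, dry: Δz = 1.4 km ⇒ ΔT = -13.72°C; T = -8.22°C
2600–3700 m, saturated: Δz = 1.1 km ⇒ ΔT = -6.93°C; T = -15.15°C
3700–100 m, dry descent: Δz = 3.6 km ⇒ ΔT = +35.28°C; T = 20.13°C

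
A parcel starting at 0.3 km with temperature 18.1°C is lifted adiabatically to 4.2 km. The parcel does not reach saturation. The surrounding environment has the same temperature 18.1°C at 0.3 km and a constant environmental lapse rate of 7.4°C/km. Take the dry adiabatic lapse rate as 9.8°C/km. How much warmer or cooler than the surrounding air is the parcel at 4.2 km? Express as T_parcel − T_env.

-9.36°C (parcel cooler than environment)

Parcel:
  From 300 m to 4200 m (dry): cools by 9.8 × 3.9 = 38.22°C, giving -20.12°C.
Environment:
  From 300 m to 4200 m (environment): cools by 7.4 × 3.9 = 28.86°C, giving -10.76°C.
T_parcel − T_env = -20.12 − (-10.76) = -9.36°C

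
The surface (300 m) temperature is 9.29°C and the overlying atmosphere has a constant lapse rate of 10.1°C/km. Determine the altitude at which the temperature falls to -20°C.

3200 m

Height above start = (9.29 − (-20)) / 10.1 = 2.9 km
Altitude = 300 m + 2900 m = 3200 m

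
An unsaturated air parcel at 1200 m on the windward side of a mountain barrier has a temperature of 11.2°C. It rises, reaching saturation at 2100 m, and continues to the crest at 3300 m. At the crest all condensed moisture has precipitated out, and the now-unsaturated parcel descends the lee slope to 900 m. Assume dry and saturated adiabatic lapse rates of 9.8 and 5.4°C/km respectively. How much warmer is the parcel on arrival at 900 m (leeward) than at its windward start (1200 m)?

+8.22°C

From 1200 m to 2100 m (dry): cools by 9.8 × 0.9 = 8.82°C, giving 2.38°C.
From 2100 m to 3300 m (saturated): cools by 5.4 × 1.2 = 6.48°C, giving -4.1°C.
From 3300 m to 900 m (dry descent): warms by 9.8 × 2.4 = 23.52°C, giving 19.42°C.
Net change vs windward start: 19.42 − 11.2 = +8.22°C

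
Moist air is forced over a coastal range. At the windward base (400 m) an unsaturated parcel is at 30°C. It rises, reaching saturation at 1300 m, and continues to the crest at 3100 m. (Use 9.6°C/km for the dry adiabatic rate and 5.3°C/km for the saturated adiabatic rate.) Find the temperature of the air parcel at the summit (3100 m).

11.82°C

From 400 m to 1300 m (dry): cools by 9.6 × 0.9 = 8.64°C, giving 21.36°C.
From 1300 m to 3100 m (saturated): cools by 5.3 × 1.8 = 9.54°C, giving 11.82°C.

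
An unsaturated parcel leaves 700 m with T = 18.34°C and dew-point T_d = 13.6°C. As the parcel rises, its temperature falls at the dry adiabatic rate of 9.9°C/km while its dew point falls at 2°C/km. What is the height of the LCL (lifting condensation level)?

T and T_d converge at 9.9 − 2 = 7.9°C per km
Height above start = (18.34 − 13.6) / 7.9 = 0.6 km
LCL altitude = 700 m + 600 m = 1300 m

1300 m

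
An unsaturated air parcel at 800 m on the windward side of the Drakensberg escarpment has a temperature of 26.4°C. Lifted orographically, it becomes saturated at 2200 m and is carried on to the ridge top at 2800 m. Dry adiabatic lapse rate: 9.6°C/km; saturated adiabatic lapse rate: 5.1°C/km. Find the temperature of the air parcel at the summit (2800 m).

800 → 2200 m (dry, 9.6°C/km): ΔT = -9.6 × 1.4 = -13.44°C → T = 12.96°C
2200 → 2800 m (saturated, 5.1°C/km): ΔT = -5.1 × 0.6 = -3.06°C → T = 9.9°C

9.9°C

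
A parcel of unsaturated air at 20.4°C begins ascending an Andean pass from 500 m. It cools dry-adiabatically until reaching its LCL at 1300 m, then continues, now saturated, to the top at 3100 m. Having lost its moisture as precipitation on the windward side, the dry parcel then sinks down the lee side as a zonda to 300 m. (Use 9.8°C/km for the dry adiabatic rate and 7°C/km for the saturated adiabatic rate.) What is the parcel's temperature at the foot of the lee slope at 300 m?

Dry to 1300 m: -9.8 × 0.8 km = -7.84°C, so T = 12.56°C.
Saturated to 3100 m: -7 × 1.8 km = -12.6°C, so T = -0.04°C.
Dry descent to 300 m: +9.8 × 2.8 km = +27.44°C, so T = 27.4°C.

27.4°C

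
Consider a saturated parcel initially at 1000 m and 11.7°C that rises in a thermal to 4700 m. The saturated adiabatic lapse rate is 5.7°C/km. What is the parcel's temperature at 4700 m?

1000 → 4700 m (saturated adiabatic, 5.7°C/km): ΔT = -5.7 × 3.7 = -21.09°C → T = -9.39°C

-9.39°C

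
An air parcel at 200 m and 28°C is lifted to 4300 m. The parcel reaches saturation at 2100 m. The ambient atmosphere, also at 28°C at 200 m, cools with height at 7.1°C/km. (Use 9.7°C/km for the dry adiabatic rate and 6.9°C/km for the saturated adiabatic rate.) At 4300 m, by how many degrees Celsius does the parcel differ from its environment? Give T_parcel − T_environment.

Parcel:
  Dry to 2100 m: -9.7 × 1.9 km = -18.43°C, so T = 9.57°C.
  Saturated to 4300 m: -6.9 × 2.2 km = -15.18°C, so T = -5.61°C.
Environment:
  Environment to 4300 m: -7.1 × 4.1 km = -29.11°C, so T = -1.11°C.
T_parcel − T_env = -5.61 − (-1.11) = -4.5°C

-4.5°C (parcel cooler than environment)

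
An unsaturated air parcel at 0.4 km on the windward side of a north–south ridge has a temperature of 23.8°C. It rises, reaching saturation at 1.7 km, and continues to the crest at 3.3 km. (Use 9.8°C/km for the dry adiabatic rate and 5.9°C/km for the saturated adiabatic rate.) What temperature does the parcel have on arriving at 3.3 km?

Dry to 1700 m: -9.8 × 1.3 km = -12.74°C, so T = 11.06°C.
Saturated to 3300 m: -5.9 × 1.6 km = -9.44°C, so T = 1.62°C.

1.62°C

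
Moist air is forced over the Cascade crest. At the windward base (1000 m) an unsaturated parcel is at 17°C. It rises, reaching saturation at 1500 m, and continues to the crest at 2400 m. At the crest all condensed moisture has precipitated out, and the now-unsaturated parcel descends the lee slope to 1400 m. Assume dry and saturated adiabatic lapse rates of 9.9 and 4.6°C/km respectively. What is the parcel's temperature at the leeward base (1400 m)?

1000 → 1500 m (dry, 9.9°C/km): ΔT = -9.9 × 0.5 = -4.95°C → T = 12.05°C
1500 → 2400 m (saturated, 4.6°C/km): ΔT = -4.6 × 0.9 = -4.14°C → T = 7.91°C
2400 → 1400 m (dry descent, 9.9°C/km): ΔT = +9.9 × 1 = +9.9°C → T = 17.81°C

17.81°C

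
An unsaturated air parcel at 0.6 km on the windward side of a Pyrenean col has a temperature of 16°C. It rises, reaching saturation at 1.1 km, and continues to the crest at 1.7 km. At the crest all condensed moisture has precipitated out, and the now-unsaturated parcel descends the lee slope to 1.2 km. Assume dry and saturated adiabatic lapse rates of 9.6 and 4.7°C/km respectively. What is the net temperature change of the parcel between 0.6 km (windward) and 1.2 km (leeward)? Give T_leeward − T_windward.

-2.82°C

600 → 1100 m (dry, 9.6°C/km): ΔT = -9.6 × 0.5 = -4.8°C → T = 11.2°C
1100 → 1700 m (saturated, 4.7°C/km): ΔT = -4.7 × 0.6 = -2.82°C → T = 8.38°C
1700 → 1200 m (dry descent, 9.6°C/km): ΔT = +9.6 × 0.5 = +4.8°C → T = 13.18°C
Net change vs windward start: 13.18 − 16 = -2.82°C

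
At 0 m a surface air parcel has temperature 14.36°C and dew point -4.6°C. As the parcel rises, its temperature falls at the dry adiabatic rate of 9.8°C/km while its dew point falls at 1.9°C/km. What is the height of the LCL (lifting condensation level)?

2400 m

T and T_d converge at 9.8 − 1.9 = 7.9°C per km
Height above start = (14.36 − (-4.6)) / 7.9 = 2.4 km
LCL altitude = 0 m + 2400 m = 2400 m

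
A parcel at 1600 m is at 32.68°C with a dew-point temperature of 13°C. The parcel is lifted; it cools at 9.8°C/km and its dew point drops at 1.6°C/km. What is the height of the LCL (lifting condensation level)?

T and T_d converge at 9.8 − 1.6 = 8.2°C per km
Height above start = (32.68 − 13) / 8.2 = 2.4 km
LCL altitude = 1600 m + 2400 m = 4000 m

4000 m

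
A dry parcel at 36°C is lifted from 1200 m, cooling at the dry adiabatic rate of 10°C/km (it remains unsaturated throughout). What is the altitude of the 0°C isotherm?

Height above start = (36 − 0) / 10 = 3.6 km
Altitude = 1200 m + 3600 m = 4800 m

4800 m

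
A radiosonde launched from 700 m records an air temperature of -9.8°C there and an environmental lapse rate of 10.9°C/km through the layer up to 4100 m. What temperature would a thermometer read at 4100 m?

Environmental to 4100 m: -10.9 × 3.4 km = -37.06°C, so T = -46.86°C.

-46.86°C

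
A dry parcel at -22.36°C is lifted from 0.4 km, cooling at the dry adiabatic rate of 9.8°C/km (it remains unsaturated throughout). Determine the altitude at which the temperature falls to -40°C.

2.2 km

Height above start = (-22.36 − (-40)) / 9.8 = 1.8 km
Altitude = 400 m + 1800 m = 2200 m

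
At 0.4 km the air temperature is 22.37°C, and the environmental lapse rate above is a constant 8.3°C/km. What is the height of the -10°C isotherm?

4.3 km

Height above start = (22.37 − (-10)) / 8.3 = 3.9 km
Altitude = 400 m + 3900 m = 4300 m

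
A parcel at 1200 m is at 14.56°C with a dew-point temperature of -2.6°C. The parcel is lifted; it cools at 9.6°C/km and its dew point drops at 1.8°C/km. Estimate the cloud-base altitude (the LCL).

T and T_d converge at 9.6 − 1.8 = 7.8°C per km
Height above start = (14.56 − (-2.6)) / 7.8 = 2.2 km
LCL altitude = 1200 m + 2200 m = 3400 m

3400 m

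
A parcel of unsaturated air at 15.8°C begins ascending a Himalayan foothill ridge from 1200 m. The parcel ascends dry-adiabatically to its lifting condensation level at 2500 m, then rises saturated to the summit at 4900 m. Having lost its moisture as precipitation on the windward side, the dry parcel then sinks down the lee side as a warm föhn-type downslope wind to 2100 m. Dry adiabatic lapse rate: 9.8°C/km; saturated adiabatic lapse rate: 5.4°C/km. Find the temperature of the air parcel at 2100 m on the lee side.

Dry to 2500 m: -9.8 × 1.3 km = -12.74°C, so T = 3.06°C.
Saturated to 4900 m: -5.4 × 2.4 km = -12.96°C, so T = -9.9°C.
Dry descent to 2100 m: +9.8 × 2.8 km = +27.44°C, so T = 17.54°C.

17.54°C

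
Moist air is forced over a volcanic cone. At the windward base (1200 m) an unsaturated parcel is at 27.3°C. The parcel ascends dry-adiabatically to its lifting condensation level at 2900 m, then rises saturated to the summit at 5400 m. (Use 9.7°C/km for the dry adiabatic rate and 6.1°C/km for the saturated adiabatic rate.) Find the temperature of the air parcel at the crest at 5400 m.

1200 → 2900 m (dry, 9.7°C/km): ΔT = -9.7 × 1.7 = -16.49°C → T = 10.81°C
2900 → 5400 m (saturated, 6.1°C/km): ΔT = -6.1 × 2.5 = -15.25°C → T = -4.44°C

-4.44°C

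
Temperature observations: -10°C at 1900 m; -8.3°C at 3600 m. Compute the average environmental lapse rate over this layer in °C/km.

-1°C/km

Γ = −ΔT/Δz = (-10 − (-8.3)) / (3600 − 1900) m
  = -1.7°C / 1.7 km = -1°C/km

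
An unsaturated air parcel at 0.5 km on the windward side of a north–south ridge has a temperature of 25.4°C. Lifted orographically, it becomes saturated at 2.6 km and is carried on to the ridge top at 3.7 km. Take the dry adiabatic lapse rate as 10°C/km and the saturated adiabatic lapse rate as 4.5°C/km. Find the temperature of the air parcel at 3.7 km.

500–2600 m, dry: Δz = 2.1 km ⇒ ΔT = -21°C; T = 4.4°C
2600–3700 m, saturated: Δz = 1.1 km ⇒ ΔT = -4.95°C; T = -0.55°C

-0.55°C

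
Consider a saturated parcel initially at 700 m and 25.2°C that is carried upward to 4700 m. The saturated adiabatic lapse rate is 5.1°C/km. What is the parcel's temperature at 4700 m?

4.8°C

700 → 4700 m (saturated adiabatic, 5.1°C/km): ΔT = -5.1 × 4 = -20.4°C → T = 4.8°C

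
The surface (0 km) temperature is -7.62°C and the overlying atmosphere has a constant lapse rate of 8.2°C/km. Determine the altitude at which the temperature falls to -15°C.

0.9 km

Height above start = (-7.62 − (-15)) / 8.2 = 0.9 km
Altitude = 0 m + 900 m = 900 m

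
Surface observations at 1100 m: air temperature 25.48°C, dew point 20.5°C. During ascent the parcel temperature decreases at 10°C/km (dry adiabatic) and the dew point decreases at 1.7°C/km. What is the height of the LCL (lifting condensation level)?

1700 m

T and T_d converge at 10 − 1.7 = 8.3°C per km
Height above start = (25.48 − 20.5) / 8.3 = 0.6 km
LCL altitude = 1100 m + 600 m = 1700 m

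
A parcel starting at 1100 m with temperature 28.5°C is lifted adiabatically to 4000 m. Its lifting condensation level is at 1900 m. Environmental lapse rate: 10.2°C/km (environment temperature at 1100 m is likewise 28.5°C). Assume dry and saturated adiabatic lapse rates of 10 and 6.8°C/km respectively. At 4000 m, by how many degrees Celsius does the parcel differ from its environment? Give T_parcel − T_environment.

+7.3°C (parcel warmer than environment)

Parcel:
  1100 → 1900 m (dry, 10°C/km): ΔT = -10 × 0.8 = -8°C → T = 20.5°C
  1900 → 4000 m (saturated, 6.8°C/km): ΔT = -6.8 × 2.1 = -14.28°C → T = 6.22°C
Environment:
  1100 → 4000 m (environment, 10.2°C/km): ΔT = -10.2 × 2.9 = -29.58°C → T = -1.08°C
T_parcel − T_env = 6.22 − (-1.08) = +7.3°C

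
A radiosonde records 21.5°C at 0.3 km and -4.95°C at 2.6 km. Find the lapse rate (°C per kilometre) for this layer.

Γ = −ΔT/Δz = (21.5 − (-4.95)) / (2600 − 300) m
  = 26.45°C / 2.3 km = 11.5°C/km

11.5°C/km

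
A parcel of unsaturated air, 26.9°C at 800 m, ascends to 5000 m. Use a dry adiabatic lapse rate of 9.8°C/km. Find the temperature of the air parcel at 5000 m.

-14.26°C

Dry adiabatic to 5000 m: -9.8 × 4.2 km = -41.16°C, so T = -14.26°C.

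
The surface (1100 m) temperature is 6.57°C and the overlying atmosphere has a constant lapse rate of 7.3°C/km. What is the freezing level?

2000 m

Height above start = (6.57 − 0) / 7.3 = 0.9 km
Altitude = 1100 m + 900 m = 2000 m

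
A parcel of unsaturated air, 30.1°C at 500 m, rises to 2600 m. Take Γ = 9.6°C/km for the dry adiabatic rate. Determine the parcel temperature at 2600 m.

From 500 m to 2600 m (dry adiabatic): cools by 9.6 × 2.1 = 20.16°C, giving 9.94°C.

9.94°C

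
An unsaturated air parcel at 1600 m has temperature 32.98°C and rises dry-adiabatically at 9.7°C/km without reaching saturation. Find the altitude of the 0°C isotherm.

5000 m

Height above start = (32.98 − 0) / 9.7 = 3.4 km
Altitude = 1600 m + 3400 m = 5000 m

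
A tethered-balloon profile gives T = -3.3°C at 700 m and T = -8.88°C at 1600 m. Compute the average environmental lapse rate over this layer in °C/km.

Γ = −ΔT/Δz = (-3.3 − (-8.88)) / (1600 − 700) m
  = 5.58°C / 0.9 km = 6.2°C/km

6.2°C/km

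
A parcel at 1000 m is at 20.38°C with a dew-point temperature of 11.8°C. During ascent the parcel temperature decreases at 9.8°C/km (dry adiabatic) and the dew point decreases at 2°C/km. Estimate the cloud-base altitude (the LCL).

T and T_d converge at 9.8 − 2 = 7.8°C per km
Height above start = (20.38 − 11.8) / 7.8 = 1.1 km
LCL altitude = 1000 m + 1100 m = 2100 m

2100 m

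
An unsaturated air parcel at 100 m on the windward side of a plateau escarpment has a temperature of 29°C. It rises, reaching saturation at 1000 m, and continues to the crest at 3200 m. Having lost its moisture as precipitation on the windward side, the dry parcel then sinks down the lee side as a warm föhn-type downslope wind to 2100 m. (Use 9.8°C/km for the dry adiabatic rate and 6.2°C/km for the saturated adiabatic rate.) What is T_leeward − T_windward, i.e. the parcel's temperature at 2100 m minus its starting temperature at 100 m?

From 100 m to 1000 m (dry): cools by 9.8 × 0.9 = 8.82°C, giving 20.18°C.
From 1000 m to 3200 m (saturated): cools by 6.2 × 2.2 = 13.64°C, giving 6.54°C.
From 3200 m to 2100 m (dry descent): warms by 9.8 × 1.1 = 10.78°C, giving 17.32°C.
Net change vs windward start: 17.32 − 29 = -11.68°C

-11.68°C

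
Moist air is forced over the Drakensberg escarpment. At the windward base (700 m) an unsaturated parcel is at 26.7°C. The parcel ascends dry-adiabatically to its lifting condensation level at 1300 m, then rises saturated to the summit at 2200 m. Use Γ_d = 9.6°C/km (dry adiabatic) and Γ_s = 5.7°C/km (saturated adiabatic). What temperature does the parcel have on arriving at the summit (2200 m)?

15.81°C

Dry to 1300 m: -9.6 × 0.6 km = -5.76°C, so T = 20.94°C.
Saturated to 2200 m: -5.7 × 0.9 km = -5.13°C, so T = 15.81°C.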